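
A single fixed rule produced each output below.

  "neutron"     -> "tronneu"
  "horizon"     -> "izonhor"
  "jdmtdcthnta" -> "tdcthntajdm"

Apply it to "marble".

blemar

Each output is the input with this applied: move the first 3 characters to the end (rotate left by 3).
On "marble" that produces "blemar".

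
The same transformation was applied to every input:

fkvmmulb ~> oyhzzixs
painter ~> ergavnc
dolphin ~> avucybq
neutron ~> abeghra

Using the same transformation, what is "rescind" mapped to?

qavpfre

The pattern: reverse the string, then shift every letter 13 places forward in the alphabet (wrapping around) — i.e. ROT13.
Applying both steps to "rescind": "dnicser", then "qavpfre".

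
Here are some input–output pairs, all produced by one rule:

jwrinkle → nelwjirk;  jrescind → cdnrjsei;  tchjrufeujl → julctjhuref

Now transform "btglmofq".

In each case the input is transformed by: swap each adjacent pair of characters (1↔2, 3↔4, ...), then move the last 3 characters to the front (rotate right by 3).
On "btglmofq": the first step gives "tblgomqf", and the second then gives "mqftblgo".
(Check on "jrescind": → "rjseicdn" → "cdnrjsei" ✓)

mqftblgo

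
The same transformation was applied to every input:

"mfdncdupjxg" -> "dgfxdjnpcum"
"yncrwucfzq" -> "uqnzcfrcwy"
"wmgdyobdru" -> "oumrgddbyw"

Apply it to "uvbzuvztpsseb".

zbvebszsupvtu

What's happening: take characters alternately from the front and the back (1st, last, 2nd, 2nd-last, ...), then swap the first and last characters.
For "uvbzuvztpsseb" the result is "zbvebszsupvtu".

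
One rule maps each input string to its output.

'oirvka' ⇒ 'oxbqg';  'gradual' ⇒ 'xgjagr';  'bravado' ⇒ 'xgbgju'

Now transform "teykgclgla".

keqmirmrg

The pattern: shift every letter 6 places forward in the alphabet (wrapping around), then delete the first character.
Applying both steps to "teykgclgla": "zkeqmirmrg", then "keqmirmrg".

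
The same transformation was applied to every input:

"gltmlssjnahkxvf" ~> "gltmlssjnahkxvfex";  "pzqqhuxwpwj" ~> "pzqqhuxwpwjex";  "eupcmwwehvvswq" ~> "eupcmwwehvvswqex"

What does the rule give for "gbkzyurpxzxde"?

gbkzyurpxzxdeex

What's happening: append "ex".
So "gbkzyurpxzxde" becomes "gbkzyurpxzxdeex".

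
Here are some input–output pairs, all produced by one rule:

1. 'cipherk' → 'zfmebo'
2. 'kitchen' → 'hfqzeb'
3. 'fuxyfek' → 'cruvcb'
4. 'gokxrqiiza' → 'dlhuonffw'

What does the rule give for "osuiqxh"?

lprfnu

What's happening: delete the last character, then shift every letter 3 places backward in the alphabet (wrapping around).
Doing the same to "osuiqxh": "lprfnu".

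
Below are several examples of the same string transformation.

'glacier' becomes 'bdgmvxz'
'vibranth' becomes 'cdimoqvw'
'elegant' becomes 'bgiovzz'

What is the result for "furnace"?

The transformation: shift every letter 5 places backward in the alphabet (wrapping around), then sort the characters into alphabetical order.
So "furnace" becomes "aimpvxz".

aimpvxz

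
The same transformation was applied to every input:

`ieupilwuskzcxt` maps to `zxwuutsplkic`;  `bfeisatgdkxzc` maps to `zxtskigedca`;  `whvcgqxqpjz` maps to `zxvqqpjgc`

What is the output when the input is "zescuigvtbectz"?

Each output is the input with this applied: delete the first 2 characters, then sort the characters into reverse alphabetical order.
On "zescuigvtbectz": the first step gives "scuigvtbectz", and the second then gives "zvuttsigeccb".

zvuttsigeccb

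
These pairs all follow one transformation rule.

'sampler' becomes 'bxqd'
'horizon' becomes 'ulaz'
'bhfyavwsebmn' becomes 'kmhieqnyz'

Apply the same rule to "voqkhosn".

wtaez

The rule is to delete the first 3 characters, then shift every letter 12 places forward in the alphabet (wrapping around).
Starting from "voqkhosn": after the first operation, "khosn"; after the second, "wtaez".
(Check on "bhfyavwsebmn": → "yavwsebmn" → "kmhieqnyz" ✓)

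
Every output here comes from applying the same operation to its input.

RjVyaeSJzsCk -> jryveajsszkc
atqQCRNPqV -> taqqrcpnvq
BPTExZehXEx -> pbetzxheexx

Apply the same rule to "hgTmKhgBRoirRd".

ghmthkbgorridr

In each case the input is transformed by: swap each adjacent pair of characters (1↔2, 3↔4, ...), then convert every letter to lowercase.
Applying both steps to "hgTmKhgBRoirRd": "ghmThKBgoRridR", then "ghmthkbgorridr".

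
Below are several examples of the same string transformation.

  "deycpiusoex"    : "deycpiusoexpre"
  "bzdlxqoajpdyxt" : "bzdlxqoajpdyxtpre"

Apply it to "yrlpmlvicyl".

Each output is the input with this applied: append "pre".
Applying that to "yrlpmlvicyl" gives "yrlpmlvicylpre".

yrlpmlvicylpre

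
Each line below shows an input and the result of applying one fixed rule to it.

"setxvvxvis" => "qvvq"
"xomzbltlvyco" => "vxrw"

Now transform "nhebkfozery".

lzmp

In each case the input is transformed by: keep one character in every 3, starting at position 1 (positions 1st, 4th, 7th, ...), then shift every letter 2 places backward in the alphabet (wrapping around).
"nhebkfozery" → "nbor" → "lzmp".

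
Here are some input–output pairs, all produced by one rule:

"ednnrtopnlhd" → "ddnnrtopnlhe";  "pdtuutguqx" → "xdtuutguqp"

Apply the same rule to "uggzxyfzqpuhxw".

wggzxyfzqpuhxu

The pattern: swap the first and last characters.
So "uggzxyfzqpuhxw" becomes "wggzxyfzqpuhxu".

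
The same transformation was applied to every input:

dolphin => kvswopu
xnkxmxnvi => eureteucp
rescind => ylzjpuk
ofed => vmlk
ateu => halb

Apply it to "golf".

What's happening: shift every letter 7 places forward in the alphabet (wrapping around).
"golf" → "nvsm".

nvsm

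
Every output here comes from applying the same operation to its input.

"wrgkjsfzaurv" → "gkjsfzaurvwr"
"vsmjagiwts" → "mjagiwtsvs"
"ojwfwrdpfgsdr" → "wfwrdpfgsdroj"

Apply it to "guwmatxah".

wmatxahgu

What's happening: move the first 2 characters to the end (rotate left by 2).
Doing the same to "guwmatxah": "wmatxahgu".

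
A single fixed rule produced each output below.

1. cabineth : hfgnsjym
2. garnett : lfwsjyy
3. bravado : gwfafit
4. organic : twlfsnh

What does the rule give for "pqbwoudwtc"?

uvgbtzibyh

Each output is the input with this applied: shift every letter 5 places forward in the alphabet (wrapping around).
For "pqbwoudwtc" the result is "uvgbtzibyh".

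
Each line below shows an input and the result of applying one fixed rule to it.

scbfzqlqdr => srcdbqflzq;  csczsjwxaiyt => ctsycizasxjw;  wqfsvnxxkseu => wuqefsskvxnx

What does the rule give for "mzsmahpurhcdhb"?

Looking at the pairs, the operation is to take characters alternately from the front and the back (1st, last, 2nd, 2nd-last, ...).
Applying that to "mzsmahpurhcdhb" gives "mbzhsdmcahhrpu".

mbzhsdmcahhrpu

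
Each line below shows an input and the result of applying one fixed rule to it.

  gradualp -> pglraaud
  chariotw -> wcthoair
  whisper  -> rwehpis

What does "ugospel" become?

luegpos

The rule is to reverse the string, then take characters alternately from the front and the back (1st, last, 2nd, 2nd-last, ...).
Applying both steps to "ugospel": "lepsogu", then "luegpos".
(Check on "whisper": → "repsihw" → "rwehpis" ✓)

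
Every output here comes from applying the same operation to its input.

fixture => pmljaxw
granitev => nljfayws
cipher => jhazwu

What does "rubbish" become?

mkjaztt

Each output is the input with this applied: sort the characters into reverse alphabetical order, then shift every letter 8 places backward in the alphabet (wrapping around).
Working it through for "rubbish": intermediate "usrihbb", final "mkjaztt".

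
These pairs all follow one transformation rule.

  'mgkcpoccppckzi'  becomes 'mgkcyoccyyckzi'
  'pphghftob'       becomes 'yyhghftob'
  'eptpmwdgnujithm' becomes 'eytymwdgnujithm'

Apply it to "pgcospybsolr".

Rule — replace every "p" with "y".
So "pgcospybsolr" becomes "ygcosyybsolr".

ygcosyybsolr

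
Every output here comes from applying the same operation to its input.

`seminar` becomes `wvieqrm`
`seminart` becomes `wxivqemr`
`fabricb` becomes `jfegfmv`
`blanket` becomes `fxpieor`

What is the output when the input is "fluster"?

Each output is the input with this applied: shift every letter 4 places forward in the alphabet (wrapping around), then take characters alternately from the front and the back (1st, last, 2nd, 2nd-last, ...).
Starting from "fluster": after the first operation, "jpywxiv"; after the second, "jvpiyxw".

jvpiyxw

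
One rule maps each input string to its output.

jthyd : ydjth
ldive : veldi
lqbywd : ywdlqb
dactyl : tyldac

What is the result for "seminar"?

Each output is the input with this applied: move the first 3 characters to the end (rotate left by 3).
For "seminar" the result is "inarsem".

inarsem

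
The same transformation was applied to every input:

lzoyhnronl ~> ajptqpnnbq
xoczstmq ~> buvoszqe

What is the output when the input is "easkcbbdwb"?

The pattern: move the first 3 characters to the end (rotate left by 3), then shift every letter 2 places forward in the alphabet (wrapping around).
So "easkcbbdwb" becomes "meddfydgcu".

meddfydgcu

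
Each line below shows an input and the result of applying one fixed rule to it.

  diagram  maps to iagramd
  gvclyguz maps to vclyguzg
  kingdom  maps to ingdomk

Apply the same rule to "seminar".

The transformation: move the first character to the end.
On "seminar" that produces "eminars".

eminars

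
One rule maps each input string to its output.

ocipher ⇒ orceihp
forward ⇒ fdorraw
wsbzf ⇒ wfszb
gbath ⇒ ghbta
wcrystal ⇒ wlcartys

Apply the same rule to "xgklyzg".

The rule is to take characters alternately from the front and the back (1st, last, 2nd, 2nd-last, ...).
On "xgklyzg" that produces "xggzkyl".

xggzkyl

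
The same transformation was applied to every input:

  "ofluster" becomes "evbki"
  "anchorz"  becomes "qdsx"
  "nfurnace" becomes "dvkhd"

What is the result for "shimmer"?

Rule — delete the last 3 characters, then shift every letter 10 places backward in the alphabet (wrapping around).
On "shimmer": the first step gives "shim", and the second then gives "ixyc".

ixyc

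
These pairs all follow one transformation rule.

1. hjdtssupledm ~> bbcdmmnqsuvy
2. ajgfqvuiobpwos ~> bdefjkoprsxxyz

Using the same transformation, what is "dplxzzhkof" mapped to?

Rule — shift every letter 9 places forward in the alphabet (wrapping around), then sort the characters into alphabetical order.
"dplxzzhkof" → "myugiiqtxo" → "giimoqtuxy".

giimoqtuxy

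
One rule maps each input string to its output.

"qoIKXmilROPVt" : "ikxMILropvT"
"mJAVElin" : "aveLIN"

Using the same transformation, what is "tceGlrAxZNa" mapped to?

The pattern: delete the first 2 characters, then flip the case of every letter.
On "tceGlrAxZNa": the first step gives "eGlrAxZNa", and the second then gives "EgLRaXznA".
(Check on "mJAVElin": → "AVElin" → "aveLIN" ✓)

EgLRaXznA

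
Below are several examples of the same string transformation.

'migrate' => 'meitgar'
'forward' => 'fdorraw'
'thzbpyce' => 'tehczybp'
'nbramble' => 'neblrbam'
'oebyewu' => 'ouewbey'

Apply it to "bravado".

bordaav

Each output is the input with this applied: take characters alternately from the front and the back (1st, last, 2nd, 2nd-last, ...).
Applying that to "bravado" gives "bordaav".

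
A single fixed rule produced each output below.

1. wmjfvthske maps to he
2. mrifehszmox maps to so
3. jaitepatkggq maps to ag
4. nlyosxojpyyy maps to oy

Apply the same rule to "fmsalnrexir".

ri

Looking at the pairs, the operation is to keep one character in every 3, starting at position 1 (positions 1st, 4th, 7th, ...), then delete the first 2 characters.
On "fmsalnrexir": the first step gives "fari", and the second then gives "ri".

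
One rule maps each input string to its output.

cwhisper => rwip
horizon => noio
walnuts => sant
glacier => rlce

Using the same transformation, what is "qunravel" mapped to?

lurv

Looking at the pairs, the operation is to move the last character to the front, then keep every other character starting from the first (positions 1st, 3rd, 5th, ...).
For "qunravel", step one produces "lqunrave"; step two turns that into "lurv".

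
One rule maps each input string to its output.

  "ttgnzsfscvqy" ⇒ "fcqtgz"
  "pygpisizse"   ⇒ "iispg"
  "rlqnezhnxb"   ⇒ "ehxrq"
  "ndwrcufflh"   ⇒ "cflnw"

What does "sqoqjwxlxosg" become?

Rule — keep every other character starting from the first (positions 1st, 3rd, 5th, ...), then move the last 3 characters to the front (rotate right by 3).
On "sqoqjwxlxosg": the first step gives "sojxxs", and the second then gives "xxssoj".

xxssoj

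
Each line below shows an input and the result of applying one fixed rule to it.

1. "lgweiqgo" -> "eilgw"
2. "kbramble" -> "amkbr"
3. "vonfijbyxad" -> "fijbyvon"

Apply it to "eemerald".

ereem

What's happening: delete the last 3 characters, then move the first 3 characters to the end (rotate left by 3).
"eemerald" → "eemer" → "ereem".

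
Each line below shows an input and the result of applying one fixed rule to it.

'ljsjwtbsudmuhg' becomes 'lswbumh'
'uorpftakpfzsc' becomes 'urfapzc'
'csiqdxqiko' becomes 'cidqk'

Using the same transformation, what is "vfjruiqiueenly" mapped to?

Each output is the input with this applied: keep every other character starting from the first (positions 1st, 3rd, 5th, ...).
So "vfjruiqiueenly" becomes "vjuquel".

vjuquel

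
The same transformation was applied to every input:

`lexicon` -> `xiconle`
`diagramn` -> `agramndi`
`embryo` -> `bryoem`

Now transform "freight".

In each case the input is transformed by: move the first 2 characters to the end (rotate left by 2).
On "freight" that produces "eightfr".

eightfr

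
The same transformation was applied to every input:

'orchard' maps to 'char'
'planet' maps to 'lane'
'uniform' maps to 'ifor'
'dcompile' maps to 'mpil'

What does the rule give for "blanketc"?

nket

The transformation: move the last character to the front, then keep only the last 4 characters.
Starting from "blanketc": after the first operation, "cblanket"; after the second, "nket".
(Check on "planet": → "tplane" → "lane" ✓)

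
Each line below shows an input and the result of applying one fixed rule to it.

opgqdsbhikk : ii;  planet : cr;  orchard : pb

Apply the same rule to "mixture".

Looking at the pairs, the operation is to shift every letter 2 places backward in the alphabet (wrapping around), then keep only the last 2 characters.
Working it through for "mixture": intermediate "kgvrspc", final "pc".
(Check on "planet": → "njylcr" → "cr" ✓)

pc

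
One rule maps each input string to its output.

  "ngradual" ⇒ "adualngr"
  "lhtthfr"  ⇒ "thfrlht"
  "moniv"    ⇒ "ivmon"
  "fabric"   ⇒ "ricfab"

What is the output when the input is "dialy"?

The pattern: move the first 3 characters to the end (rotate left by 3).
"dialy" → "lydia".

lydia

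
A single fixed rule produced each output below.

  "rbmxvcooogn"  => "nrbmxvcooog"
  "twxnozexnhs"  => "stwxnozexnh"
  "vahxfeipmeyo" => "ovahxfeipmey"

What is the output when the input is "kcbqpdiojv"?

What's happening: move the last character to the front.
Applying that to "kcbqpdiojv" gives "vkcbqpdioj".

vkcbqpdioj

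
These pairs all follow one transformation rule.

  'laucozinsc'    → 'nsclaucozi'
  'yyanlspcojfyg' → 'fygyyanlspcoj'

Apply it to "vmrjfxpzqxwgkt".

gktvmrjfxpzqxw

Looking at the pairs, the operation is to move the last 3 characters to the front (rotate right by 3).
"vmrjfxpzqxwgkt" → "gktvmrjfxpzqxw".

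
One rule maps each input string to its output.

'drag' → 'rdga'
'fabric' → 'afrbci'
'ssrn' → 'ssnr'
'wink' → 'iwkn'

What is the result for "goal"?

In each case the input is transformed by: swap each adjacent pair of characters (1↔2, 3↔4, ...).
Doing the same to "goal": "ogla".

ogla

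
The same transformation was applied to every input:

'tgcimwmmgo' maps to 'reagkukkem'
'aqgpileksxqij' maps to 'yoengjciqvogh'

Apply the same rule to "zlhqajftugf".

Rule — shift every letter 2 places backward in the alphabet (wrapping around).
So "zlhqajftugf" becomes "xjfoyhdrsed".

xjfoyhdrsed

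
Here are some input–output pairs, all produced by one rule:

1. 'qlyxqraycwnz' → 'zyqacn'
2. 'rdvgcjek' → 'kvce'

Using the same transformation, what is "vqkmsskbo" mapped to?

okskv

In each case the input is transformed by: swap the first and last characters, then keep every other character starting from the first (positions 1st, 3rd, 5th, ...).
Applying that to "vqkmsskbo" gives "okskv".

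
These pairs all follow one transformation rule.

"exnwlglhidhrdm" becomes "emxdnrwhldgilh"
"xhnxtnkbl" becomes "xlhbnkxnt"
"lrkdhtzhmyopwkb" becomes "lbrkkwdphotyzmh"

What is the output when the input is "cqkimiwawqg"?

What's happening: take characters alternately from the front and the back (1st, last, 2nd, 2nd-last, ...).
On "cqkimiwawqg" that produces "cgqqkwiamwi".

cgqqkwiamwi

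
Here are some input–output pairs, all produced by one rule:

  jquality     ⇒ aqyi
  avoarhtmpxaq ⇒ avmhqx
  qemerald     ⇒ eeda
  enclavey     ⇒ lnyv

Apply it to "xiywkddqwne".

The rule is to keep every other character starting from the second (positions 2nd, 4th, 6th, ...), then swap each adjacent pair of characters (1↔2, 3↔4, ...).
Applying both steps to "xiywkddqwne": "iwdqn", then "wiqdn".

wiqdn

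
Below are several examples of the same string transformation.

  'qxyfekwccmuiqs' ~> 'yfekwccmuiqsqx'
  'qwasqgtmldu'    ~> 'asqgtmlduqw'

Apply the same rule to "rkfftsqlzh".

fftsqlzhrk

The rule is to move the first 2 characters to the end (rotate left by 2).
So "rkfftsqlzh" becomes "fftsqlzhrk".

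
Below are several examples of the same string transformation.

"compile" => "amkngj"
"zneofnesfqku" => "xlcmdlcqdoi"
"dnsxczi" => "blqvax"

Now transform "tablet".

ryzjc

The pattern: shift every letter 2 places backward in the alphabet (wrapping around), then delete the last character.
Starting from "tablet": after the first operation, "ryzjcr"; after the second, "ryzjc".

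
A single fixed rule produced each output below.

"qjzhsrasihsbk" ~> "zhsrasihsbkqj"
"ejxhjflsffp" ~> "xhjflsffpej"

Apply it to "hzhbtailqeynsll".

The rule is to move the first 2 characters to the end (rotate left by 2).
For "hzhbtailqeynsll" the result is "hbtailqeynsllhz".

hbtailqeynsllhz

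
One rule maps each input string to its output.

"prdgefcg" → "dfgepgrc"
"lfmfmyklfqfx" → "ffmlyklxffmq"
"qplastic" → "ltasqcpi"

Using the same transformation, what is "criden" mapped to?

Looking at the pairs, the operation is to take characters alternately from the front and the back (1st, last, 2nd, 2nd-last, ...), then swap the front and back halves of the string.
Applying both steps to "criden": "cnreid", then "eidcnr".

eidcnr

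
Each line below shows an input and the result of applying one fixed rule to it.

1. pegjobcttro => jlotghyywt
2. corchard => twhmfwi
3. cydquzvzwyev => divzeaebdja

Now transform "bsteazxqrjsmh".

The rule is to delete the first character, then shift every letter 5 places forward in the alphabet (wrapping around).
On "bsteazxqrjsmh" that produces "xyjfecvwoxrm".

xyjfecvwoxrm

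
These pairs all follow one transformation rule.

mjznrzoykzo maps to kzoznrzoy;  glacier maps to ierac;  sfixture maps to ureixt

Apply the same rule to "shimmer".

merim

The rule is to delete the first 2 characters, then move the last 3 characters to the front (rotate right by 3).
Applying that to "shimmer" gives "merim".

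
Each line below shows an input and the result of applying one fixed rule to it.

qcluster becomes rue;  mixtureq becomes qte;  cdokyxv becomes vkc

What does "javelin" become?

What's happening: swap the first and last characters, then keep one character in every 3, starting at position 1 (positions 1st, 4th, 7th, ...).
Working it through for "javelin": intermediate "navelij", final "nej".

nej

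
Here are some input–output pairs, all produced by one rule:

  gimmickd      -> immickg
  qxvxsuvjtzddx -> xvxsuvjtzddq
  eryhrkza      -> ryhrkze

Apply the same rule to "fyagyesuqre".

Rule — delete the last character, then move the first character to the end.
On "fyagyesuqre": the first step gives "fyagyesuqr", and the second then gives "yagyesuqrf".

yagyesuqrf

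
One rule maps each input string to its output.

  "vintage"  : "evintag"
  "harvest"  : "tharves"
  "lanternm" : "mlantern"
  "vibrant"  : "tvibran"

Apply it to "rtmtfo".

ortmtf

The transformation: move the last character to the front.
"rtmtfo" → "ortmtf".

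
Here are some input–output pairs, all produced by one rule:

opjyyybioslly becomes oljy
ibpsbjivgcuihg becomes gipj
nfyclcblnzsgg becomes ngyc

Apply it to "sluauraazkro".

zour

Each output is the input with this applied: keep one character in every 3, starting at position 3 (positions 3rd, 6th, 9th, ...), then move the last 2 characters to the front (rotate right by 2).
Applying both steps to "sluauraazkro": "urzo", then "zour".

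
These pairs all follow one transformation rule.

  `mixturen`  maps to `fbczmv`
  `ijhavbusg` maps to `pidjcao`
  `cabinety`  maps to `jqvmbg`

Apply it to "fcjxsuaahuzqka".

The transformation: delete the first 2 characters, then shift every letter 8 places forward in the alphabet (wrapping around).
Starting from "fcjxsuaahuzqka": after the first operation, "jxsuaahuzqka"; after the second, "rfaciipchysi".

rfaciipchysi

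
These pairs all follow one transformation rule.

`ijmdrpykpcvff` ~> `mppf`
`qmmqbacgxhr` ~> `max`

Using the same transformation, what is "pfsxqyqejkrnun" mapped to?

syjn

Each output is the input with this applied: keep one character in every 3, starting at position 3 (positions 3rd, 6th, 9th, ...).
"pfsxqyqejkrnun" → "syjn".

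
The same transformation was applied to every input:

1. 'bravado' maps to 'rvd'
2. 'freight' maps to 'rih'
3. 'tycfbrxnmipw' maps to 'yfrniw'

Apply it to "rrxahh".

Looking at the pairs, the operation is to keep every other character starting from the second (positions 2nd, 4th, 6th, ...).
"rrxahh" → "rah".

rah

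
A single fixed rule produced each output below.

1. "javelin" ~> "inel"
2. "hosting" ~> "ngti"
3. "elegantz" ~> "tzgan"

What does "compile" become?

lepi

The rule is to delete the first 3 characters, then move the last 2 characters to the front (rotate right by 2).
On "compile": the first step gives "pile", and the second then gives "lepi".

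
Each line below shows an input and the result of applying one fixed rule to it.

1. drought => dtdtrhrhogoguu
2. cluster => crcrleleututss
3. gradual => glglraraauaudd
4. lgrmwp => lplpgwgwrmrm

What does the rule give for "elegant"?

etetlnlneaeagg

Each output is the input with this applied: double every character, then take characters alternately from the front and the back (1st, last, 2nd, 2nd-last, ...).
Working it through for "elegant": intermediate "eelleeggaanntt", final "etetlnlneaeagg".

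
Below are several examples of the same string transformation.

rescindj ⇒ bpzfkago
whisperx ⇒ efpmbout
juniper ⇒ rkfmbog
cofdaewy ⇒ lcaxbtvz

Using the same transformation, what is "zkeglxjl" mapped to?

hbdiugiw

The pattern: move the first character to the end, then shift every letter 3 places backward in the alphabet (wrapping around).
On "zkeglxjl": the first step gives "keglxjlz", and the second then gives "hbdiugiw".
(Check on "cofdaewy": → "ofdaewyc" → "lcaxbtvz" ✓)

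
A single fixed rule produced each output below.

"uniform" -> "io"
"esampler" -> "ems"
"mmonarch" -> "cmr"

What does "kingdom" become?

The transformation: sort the characters into alphabetical order, then keep one character in every 3, starting at position 2 (positions 2nd, 5th, 8th, ...).
For "kingdom", step one produces "dgikmno"; step two turns that into "gm".

gm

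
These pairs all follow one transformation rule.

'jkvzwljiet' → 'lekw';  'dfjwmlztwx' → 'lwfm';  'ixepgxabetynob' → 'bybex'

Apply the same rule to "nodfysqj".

Looking at the pairs, the operation is to swap the front and back halves of the string, then keep one character in every 3, starting at position 1 (positions 1st, 4th, 7th, ...).
On "nodfysqj": the first step gives "ysqjnodf", and the second then gives "yjd".

yjd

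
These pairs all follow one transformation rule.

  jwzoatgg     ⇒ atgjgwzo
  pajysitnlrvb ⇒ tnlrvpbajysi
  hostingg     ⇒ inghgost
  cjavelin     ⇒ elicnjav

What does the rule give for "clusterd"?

What's happening: swap the first and last characters, then swap the front and back halves of the string.
"clusterd" → "dlusterc" → "tercdlus".

tercdlus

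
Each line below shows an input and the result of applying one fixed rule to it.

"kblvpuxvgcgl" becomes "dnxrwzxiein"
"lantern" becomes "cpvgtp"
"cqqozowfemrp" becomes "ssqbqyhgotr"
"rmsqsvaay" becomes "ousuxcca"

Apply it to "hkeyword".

Each output is the input with this applied: shift every letter 2 places forward in the alphabet (wrapping around), then delete the first character.
Applying both steps to "hkeyword": "jmgayqtf", then "mgayqtf".

mgayqtf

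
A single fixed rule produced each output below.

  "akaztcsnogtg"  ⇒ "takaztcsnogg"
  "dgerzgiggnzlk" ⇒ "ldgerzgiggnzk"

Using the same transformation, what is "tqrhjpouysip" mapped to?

itqrhjpouysp

Each output is the input with this applied: move the last character to the front, then swap the first and last characters.
For "tqrhjpouysip", step one produces "ptqrhjpouysi"; step two turns that into "itqrhjpouysp".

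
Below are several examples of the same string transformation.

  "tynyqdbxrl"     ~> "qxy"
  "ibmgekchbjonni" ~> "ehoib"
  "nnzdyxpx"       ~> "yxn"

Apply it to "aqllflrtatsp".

Rule — keep one character in every 3, starting at position 2 (positions 2nd, 5th, 8th, ...), then move the first character to the end.
"aqllflrtatsp" → "qfts" → "ftsq".

ftsq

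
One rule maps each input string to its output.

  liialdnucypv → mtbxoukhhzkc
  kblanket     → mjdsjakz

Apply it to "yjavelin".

dkhmxizu

What's happening: shift every letter 1 place backward in the alphabet (wrapping around), then swap the front and back halves of the string.
Doing the same to "yjavelin": "dkhmxizu".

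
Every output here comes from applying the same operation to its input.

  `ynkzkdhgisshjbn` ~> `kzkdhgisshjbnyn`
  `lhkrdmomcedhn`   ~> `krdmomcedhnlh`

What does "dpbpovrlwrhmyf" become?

The pattern: move the first 2 characters to the end (rotate left by 2).
Applying that to "dpbpovrlwrhmyf" gives "bpovrlwrhmyfdp".

bpovrlwrhmyfdp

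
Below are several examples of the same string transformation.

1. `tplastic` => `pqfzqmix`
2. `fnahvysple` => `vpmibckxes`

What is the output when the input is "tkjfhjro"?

egolqhgc

The pattern: swap the front and back halves of the string, then shift every letter 3 places backward in the alphabet (wrapping around).
Working it through for "tkjfhjro": intermediate "hjrotkjf", final "egolqhgc".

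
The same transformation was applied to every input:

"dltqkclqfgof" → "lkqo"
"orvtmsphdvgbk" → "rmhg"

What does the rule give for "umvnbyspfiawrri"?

mbpar

Each output is the input with this applied: keep one character in every 3, starting at position 2 (positions 2nd, 5th, 8th, ...).
Applying that to "umvnbyspfiawrri" gives "mbpar".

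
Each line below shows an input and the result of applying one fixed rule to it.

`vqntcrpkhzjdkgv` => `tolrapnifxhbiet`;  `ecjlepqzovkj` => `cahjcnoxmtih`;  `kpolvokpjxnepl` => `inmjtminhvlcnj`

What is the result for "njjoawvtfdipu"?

lhhmyutrdbgns

The rule is to shift every letter 2 places backward in the alphabet (wrapping around).
Doing the same to "njjoawvtfdipu": "lhhmyutrdbgns".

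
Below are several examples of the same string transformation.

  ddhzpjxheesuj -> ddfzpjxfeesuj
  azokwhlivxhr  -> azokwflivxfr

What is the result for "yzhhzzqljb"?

yzffzzqljb

Looking at the pairs, the operation is to replace every "h" with "f".
On "yzhhzzqljb" that produces "yzffzzqljb".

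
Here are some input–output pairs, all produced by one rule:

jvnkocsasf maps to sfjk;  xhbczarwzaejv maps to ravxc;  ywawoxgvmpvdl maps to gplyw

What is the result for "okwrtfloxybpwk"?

The transformation: keep one character in every 3, starting at position 1 (positions 1st, 4th, 7th, ...), then move the first 2 characters to the end (rotate left by 2).
"okwrtfloxybpwk" → "orlyw" → "lywor".
(Check on "xhbczarwzaejv": → "xcrav" → "ravxc" ✓)

lywor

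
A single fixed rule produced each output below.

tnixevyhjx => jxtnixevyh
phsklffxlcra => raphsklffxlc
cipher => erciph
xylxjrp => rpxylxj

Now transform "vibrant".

Looking at the pairs, the operation is to move the last 2 characters to the front (rotate right by 2).
"vibrant" → "ntvibra".

ntvibra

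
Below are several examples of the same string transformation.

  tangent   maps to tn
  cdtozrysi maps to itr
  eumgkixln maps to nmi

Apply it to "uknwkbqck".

knb

The pattern: take characters alternately from the front and the back (1st, last, 2nd, 2nd-last, ...), then keep one character in every 3, starting at position 2 (positions 2nd, 5th, 8th, ...).
For "uknwkbqck", step one produces "ukkcnqwbk"; step two turns that into "knb".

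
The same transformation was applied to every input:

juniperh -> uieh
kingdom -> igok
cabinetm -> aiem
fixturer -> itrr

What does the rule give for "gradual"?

In each case the input is transformed by: move the first character to the end, then keep every other character starting from the first (positions 1st, 3rd, 5th, ...).
"gradual" → "radualg" → "rdag".
(Check on "fixturer": → "ixturerf" → "itrr" ✓)

rdag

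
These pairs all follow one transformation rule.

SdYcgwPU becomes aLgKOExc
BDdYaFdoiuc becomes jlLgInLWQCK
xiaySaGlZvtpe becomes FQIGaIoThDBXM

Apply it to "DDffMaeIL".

llNNuIMqt

The pattern: shift every letter 8 places forward in the alphabet (wrapping around), then flip the case of every letter.
Working it through for "DDffMaeIL": intermediate "LLnnUimQT", final "llNNuIMqt".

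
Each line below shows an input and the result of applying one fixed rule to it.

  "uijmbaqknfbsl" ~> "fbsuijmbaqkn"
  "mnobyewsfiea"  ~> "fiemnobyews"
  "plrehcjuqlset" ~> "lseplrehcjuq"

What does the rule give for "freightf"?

Each output is the input with this applied: delete the last character, then move the last 3 characters to the front (rotate right by 3).
For "freightf", step one produces "freight"; step two turns that into "ghtfrei".

ghtfrei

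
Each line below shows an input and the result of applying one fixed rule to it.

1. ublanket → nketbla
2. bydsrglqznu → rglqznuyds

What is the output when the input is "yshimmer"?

Looking at the pairs, the operation is to delete the first character, then move the first 3 characters to the end (rotate left by 3).
Working it through for "yshimmer": intermediate "shimmer", final "mmershi".
(Check on "ublanket": → "blanket" → "nketbla" ✓)

mmershi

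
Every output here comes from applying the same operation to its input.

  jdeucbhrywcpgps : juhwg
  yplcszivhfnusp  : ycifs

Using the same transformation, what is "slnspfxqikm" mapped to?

ssxk

The pattern: keep one character in every 3, starting at position 1 (positions 1st, 4th, 7th, ...).
For "slnspfxqikm" the result is "ssxk".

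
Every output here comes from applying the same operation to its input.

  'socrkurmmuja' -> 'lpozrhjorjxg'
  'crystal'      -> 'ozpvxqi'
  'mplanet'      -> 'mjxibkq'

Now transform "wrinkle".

otkfihb

Each output is the input with this applied: swap each adjacent pair of characters (1↔2, 3↔4, ...), then shift every letter 3 places backward in the alphabet (wrapping around).
Applying both steps to "wrinkle": "rwnilke", then "otkfihb".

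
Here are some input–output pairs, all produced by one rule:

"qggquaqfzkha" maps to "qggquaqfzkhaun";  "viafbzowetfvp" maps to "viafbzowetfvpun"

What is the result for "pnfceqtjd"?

What's happening: append "un".
On "pnfceqtjd" that produces "pnfceqtjdun".

pnfceqtjdun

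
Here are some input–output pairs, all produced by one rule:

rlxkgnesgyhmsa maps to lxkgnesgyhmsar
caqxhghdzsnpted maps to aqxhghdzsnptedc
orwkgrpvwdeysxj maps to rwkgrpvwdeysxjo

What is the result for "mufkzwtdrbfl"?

The transformation: move the first character to the end.
Doing the same to "mufkzwtdrbfl": "ufkzwtdrbflm".

ufkzwtdrbflm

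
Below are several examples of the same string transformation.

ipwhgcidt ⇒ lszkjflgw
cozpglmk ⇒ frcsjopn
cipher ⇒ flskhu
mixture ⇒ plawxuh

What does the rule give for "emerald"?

The pattern: shift every letter 3 places forward in the alphabet (wrapping around).
"emerald" → "hphudog".

hphudog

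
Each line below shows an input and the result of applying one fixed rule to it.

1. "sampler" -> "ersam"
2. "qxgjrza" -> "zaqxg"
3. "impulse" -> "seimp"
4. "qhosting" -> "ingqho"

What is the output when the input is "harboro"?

rohar

Each output is the input with this applied: move the first 3 characters to the end (rotate left by 3), then delete the first 2 characters.
Applying both steps to "harboro": "borohar", then "rohar".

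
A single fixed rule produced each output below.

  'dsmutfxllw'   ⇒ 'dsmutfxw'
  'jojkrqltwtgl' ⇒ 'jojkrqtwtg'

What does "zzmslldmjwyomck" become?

zzmsdmjwyomck

In each case the input is transformed by: remove every "l".
So "zzmslldmjwyomck" becomes "zzmsdmjwyomck".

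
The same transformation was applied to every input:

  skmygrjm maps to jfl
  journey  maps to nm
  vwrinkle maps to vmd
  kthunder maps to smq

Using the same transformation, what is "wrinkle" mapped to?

qj

The transformation: keep one character in every 3, starting at position 2 (positions 2nd, 5th, 8th, ...), then shift every letter 1 place backward in the alphabet (wrapping around).
"wrinkle" → "rk" → "qj".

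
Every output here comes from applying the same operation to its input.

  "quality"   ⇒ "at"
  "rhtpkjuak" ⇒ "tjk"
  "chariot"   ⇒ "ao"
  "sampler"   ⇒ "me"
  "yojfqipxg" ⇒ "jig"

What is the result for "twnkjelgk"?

The transformation: keep one character in every 3, starting at position 3 (positions 3rd, 6th, 9th, ...).
On "twnkjelgk" that produces "nek".

nek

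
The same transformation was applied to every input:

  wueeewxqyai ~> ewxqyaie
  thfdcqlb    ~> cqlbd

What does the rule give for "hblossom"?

What's happening: delete the first 3 characters, then move the first character to the end.
Applying both steps to "hblossom": "ossom", then "ssomo".

ssomo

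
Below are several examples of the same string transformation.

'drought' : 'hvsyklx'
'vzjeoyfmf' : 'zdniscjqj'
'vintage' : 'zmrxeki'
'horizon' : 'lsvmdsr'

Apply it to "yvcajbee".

Looking at the pairs, the operation is to shift every letter 4 places forward in the alphabet (wrapping around).
"yvcajbee" → "czgenfii".

czgenfii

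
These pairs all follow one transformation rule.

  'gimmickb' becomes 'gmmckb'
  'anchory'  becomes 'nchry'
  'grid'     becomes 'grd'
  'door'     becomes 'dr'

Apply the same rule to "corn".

The pattern: remove every vowel.
So "corn" becomes "crn".

crn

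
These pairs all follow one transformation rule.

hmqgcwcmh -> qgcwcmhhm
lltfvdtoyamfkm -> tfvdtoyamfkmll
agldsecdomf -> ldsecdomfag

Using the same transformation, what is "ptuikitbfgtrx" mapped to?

uikitbfgtrxpt

The transformation: move the first 2 characters to the end (rotate left by 2).
On "ptuikitbfgtrx" that produces "uikitbfgtrxpt".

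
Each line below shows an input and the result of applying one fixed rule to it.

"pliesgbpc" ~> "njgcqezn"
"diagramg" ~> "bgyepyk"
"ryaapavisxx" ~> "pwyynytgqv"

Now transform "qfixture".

odgvrsp

Looking at the pairs, the operation is to shift every letter 2 places backward in the alphabet (wrapping around), then delete the last character.
For "qfixture", step one produces "odgvrspc"; step two turns that into "odgvrsp".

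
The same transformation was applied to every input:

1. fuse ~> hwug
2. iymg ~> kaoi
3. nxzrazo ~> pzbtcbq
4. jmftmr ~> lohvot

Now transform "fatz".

Looking at the pairs, the operation is to shift every letter 2 places forward in the alphabet (wrapping around).
"fatz" → "hcvb".

hcvb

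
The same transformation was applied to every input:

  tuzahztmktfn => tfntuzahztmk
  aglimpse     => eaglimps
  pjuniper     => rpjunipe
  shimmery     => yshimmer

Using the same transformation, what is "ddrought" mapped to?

The pattern: move the first 3 characters to the end (rotate left by 3), then swap the front and back halves of the string.
Starting from "ddrought": after the first operation, "oughtddr"; after the second, "tddrough".

tddrough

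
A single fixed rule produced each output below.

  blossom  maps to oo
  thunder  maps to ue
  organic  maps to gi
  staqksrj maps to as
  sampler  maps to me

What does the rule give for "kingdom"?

Rule — keep one character in every 3, starting at position 3 (positions 3rd, 6th, 9th, ...).
"kingdom" → "no".

no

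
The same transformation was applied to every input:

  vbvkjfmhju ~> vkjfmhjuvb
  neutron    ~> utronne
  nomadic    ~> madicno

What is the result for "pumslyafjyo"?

The transformation: move the first 2 characters to the end (rotate left by 2).
"pumslyafjyo" → "mslyafjyopu".

mslyafjyopu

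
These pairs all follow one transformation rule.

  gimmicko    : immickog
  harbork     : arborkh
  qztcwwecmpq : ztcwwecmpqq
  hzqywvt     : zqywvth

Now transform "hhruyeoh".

hruyeohh

The rule is to move the first character to the end.
Doing the same to "hhruyeoh": "hruyeohh".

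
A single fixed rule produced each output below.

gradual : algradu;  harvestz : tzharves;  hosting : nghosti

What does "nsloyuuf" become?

ufnsloyu

Rule — move the last 2 characters to the front (rotate right by 2).
On "nsloyuuf" that produces "ufnsloyu".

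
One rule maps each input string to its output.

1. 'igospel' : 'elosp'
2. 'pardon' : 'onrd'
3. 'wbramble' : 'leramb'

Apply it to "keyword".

What's happening: delete the first 2 characters, then move the last 2 characters to the front (rotate right by 2).
Applying both steps to "keyword": "yword", then "rdywo".
(Check on "pardon": → "rdon" → "onrd" ✓)

rdywo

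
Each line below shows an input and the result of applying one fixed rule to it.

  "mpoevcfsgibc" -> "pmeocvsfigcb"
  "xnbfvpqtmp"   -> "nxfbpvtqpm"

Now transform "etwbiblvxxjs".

Rule — swap each adjacent pair of characters (1↔2, 3↔4, ...).
Doing the same to "etwbiblvxxjs": "tebwbivlxxsj".

tebwbivlxxsj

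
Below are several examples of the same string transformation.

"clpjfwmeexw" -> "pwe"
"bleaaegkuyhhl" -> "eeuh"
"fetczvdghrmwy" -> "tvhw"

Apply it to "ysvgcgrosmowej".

The rule is to keep one character in every 3, starting at position 3 (positions 3rd, 6th, 9th, ...).
So "ysvgcgrosmowej" becomes "vgsw".

vgsw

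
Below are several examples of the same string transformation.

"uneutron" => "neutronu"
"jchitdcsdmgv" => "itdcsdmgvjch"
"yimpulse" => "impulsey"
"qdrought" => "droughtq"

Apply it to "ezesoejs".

zesoejse

Rule — swap the front and back halves of the string, then move the last 3 characters to the front (rotate right by 3).
On "ezesoejs" that produces "zesoejse".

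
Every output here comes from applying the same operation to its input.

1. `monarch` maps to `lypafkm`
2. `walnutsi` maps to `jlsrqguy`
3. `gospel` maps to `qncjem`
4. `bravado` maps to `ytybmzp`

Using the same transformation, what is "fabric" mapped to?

What's happening: shift every letter 2 places backward in the alphabet (wrapping around), then move the first 2 characters to the end (rotate left by 2).
Working it through for "fabric": intermediate "dyzpga", final "zpgady".

zpgady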